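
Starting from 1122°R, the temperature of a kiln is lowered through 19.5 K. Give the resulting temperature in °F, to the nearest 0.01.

Initial temperature in Celsius: (1122 - 491.67) × 5/9 = 350.1833°C.
The 19.5 K change is an interval; Kelvin and Celsius degrees are the same size, so ΔC = -19.5°C.
Final Celsius temperature: 350.1833 - 19.5000 = 330.6833°C.
In Fahrenheit: 330.6833 × 1.8 + 32 = 627.23°F.

627.23°F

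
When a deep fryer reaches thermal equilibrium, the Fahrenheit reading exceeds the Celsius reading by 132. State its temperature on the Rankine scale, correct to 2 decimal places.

716.67°R

Let x be the Fahrenheit reading; then the Celsius reading is 5/9·x - 17.7778.
(5/9·x - 17.7778) - x = -132  ⇒  (-4/9)·x = -114.222  ⇒  x = 257.0000°F.
In Celsius: (257 - 32) × 5/9 = 125.0000°C.
In Rankine: 125.0000 × 1.8 + 491.67 = 716.67°R.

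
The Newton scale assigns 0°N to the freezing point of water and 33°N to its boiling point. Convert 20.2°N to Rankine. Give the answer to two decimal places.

Linear interpolation between the fixed points: C = (20.2 - 0) × 100 / (33 - 0) = 61.2121°C.
Then 61.2121 × 1.8 + 491.67 = 601.85°R.

601.85°R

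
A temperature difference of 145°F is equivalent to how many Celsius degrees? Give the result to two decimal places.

Only the scale ratio 5/9 matters for a change in temperature.
145 × 5/9 = 80.56.

80.56°C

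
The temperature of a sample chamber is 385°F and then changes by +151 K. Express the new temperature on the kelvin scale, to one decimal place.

620.3 K

Initial temperature in Celsius: (385 - 32) × 5/9 = 196.1111°C.
The 151 K change is an interval; Kelvin and Celsius degrees are the same size, so ΔC = +151°C.
Final Celsius temperature: 196.1111 + 151.0000 = 347.1111°C.
In kelvin: 347.1111 + 273.15 = 620.3 K.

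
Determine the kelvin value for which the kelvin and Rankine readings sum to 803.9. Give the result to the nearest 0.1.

287.1 K

Let K be the kelvin reading. The Rankine reading is R = 1.8·K.
Require K + R = 803.9: (2.8)·K = 803.9.
K = (803.9) / (2.8) = 287.1.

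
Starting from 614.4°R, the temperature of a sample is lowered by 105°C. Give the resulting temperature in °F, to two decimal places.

-34.27°F

Initial temperature in Celsius: (614.4 - 491.67) × 5/9 = 68.1833°C.
Final Celsius temperature: 68.1833 - 105.0000 = -36.8167°C.
In Fahrenheit: -36.8167 × 1.8 + 32 = -34.27°F.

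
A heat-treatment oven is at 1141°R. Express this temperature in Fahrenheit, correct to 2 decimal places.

In Celsius: (1141 - 491.67) × 5/9 = 360.7389°C.
In Fahrenheit: 360.7389 × 1.8 + 32 = 681.33°F.

681.33°F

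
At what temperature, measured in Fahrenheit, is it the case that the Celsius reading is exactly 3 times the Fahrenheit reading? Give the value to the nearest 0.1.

-7.3°F

Let F be the Fahrenheit reading. The Celsius reading is C = 5/9·F - 17.7778.
Require C = 3·F: 5/9·F - 17.7778 = 3·F.
(-22/9)·F = 17.7778  ⇒  F = -7.3.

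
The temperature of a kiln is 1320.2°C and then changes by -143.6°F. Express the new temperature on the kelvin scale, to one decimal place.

1513.6 K

The 143.6°F change is an interval, so only the factor 5/9 applies: -143.6 × 5/9 = -79.7778°C.
Final Celsius temperature: 1320.2000 - 79.7778 = 1240.4222°C.
In kelvin: 1240.4222 + 273.15 = 1513.6 K.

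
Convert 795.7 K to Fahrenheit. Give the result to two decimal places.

972.59°F

In Celsius: 795.7 - 273.15 = 522.5500°C.
In Fahrenheit: 522.5500 × 1.8 + 32 = 972.59°F.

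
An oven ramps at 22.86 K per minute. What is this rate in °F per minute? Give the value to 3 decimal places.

41.148 °F/minute

The quantity depends on a temperature interval, so only the ratio of degree sizes applies; the offset between the scales is irrelevant.
A change of 1 K is a change of 1.8°F, so 22.86 × 1.8 = 41.148.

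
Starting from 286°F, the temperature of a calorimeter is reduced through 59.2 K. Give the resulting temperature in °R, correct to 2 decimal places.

Initial temperature in Celsius: (286 - 32) × 5/9 = 141.1111°C.
The 59.2 K change is an interval; Kelvin and Celsius degrees are the same size, so ΔC = -59.2°C.
Final Celsius temperature: 141.1111 - 59.2000 = 81.9111°C.
In Rankine: 81.9111 × 1.8 + 491.67 = 639.11°R.

639.11°R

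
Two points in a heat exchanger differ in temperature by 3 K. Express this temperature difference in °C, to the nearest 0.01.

Kelvin and Celsius degrees are the same size, so the interval is unchanged: 3.00.

3.00°C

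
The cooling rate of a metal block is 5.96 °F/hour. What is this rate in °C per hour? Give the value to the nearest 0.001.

The quantity depends on a temperature interval, so only the ratio of degree sizes applies; the offset between the scales is irrelevant.
A change of 1°F is a change of 5/9°C, so 5.96 × 5/9 = 3.311.

3.311 °C/hour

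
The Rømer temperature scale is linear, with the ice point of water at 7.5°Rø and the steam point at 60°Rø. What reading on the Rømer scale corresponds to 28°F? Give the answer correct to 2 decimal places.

6.33°Rø

First in Celsius: (28 - 32) × 5/9 = -2.2222°C.
Linearly onto the Rømer scale: 7.5 + (-2.2222 / 100) × (60 - 7.5) = 6.33°Rø.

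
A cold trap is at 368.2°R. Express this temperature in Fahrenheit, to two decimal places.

-91.47°F

In Celsius: (368.2 - 491.67) × 5/9 = -68.5944°C.
In Fahrenheit: -68.5944 × 1.8 + 32 = -91.47°F.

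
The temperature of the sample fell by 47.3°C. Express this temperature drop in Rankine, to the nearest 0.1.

An interval of 1°C corresponds to 1.8°R.
47.3 × 1.8 = 85.1.

85.1°R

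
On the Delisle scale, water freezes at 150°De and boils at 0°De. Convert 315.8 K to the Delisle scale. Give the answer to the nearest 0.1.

86.0°De

First in Celsius: 315.8 - 273.15 = 42.6500°C.
Linearly onto the Delisle scale: 150 + (42.6500 / 100) × (0 - 150) = 86.0°De.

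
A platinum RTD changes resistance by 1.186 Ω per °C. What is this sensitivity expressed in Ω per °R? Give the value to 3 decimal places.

Since only a temperature interval is involved, the additive offset between the scales drops out.
A change of 1°R is a change of 5/9°C, so per °R the value is 1.186 × 5/9 = 0.659.

0.659 Ω per °R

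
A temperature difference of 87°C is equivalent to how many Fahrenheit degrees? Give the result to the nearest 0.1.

156.6°F

An interval of 1°C corresponds to 1.8°F.
87 × 1.8 = 156.6.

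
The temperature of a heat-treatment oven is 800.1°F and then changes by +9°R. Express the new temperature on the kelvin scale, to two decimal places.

704.87 K

Initial temperature in Celsius: (800.1 - 32) × 5/9 = 426.7222°C.
The 9°R change is an interval, so only the factor 5/9 applies: +9 × 5/9 = +5.0000°C.
Final Celsius temperature: 426.7222 + 5.0000 = 431.7222°C.
In kelvin: 431.7222 + 273.15 = 704.87 K.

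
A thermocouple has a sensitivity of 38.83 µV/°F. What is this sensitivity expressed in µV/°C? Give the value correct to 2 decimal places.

69.89 µV/°C

The quantity depends on a temperature interval, so only the ratio of degree sizes applies; the offset between the scales is irrelevant.
A change of 1°C is a change of 1.8°F, so per °C the value is 38.83 × 1.8 = 69.89.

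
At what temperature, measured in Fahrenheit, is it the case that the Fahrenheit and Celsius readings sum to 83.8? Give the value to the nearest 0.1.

65.3°F

Let F be the Fahrenheit reading. The Celsius reading is C = 5/9·F - 17.7778.
Require F + C = 83.8: (14/9)·F - 17.7778 = 83.8.
F = (83.8 + 17.7778) / (14/9) = 65.3.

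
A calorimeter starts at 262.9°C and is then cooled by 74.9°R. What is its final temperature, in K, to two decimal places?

The 74.9°R change is an interval, so only the factor 5/9 applies: -74.9 × 5/9 = -41.6111°C.
Final Celsius temperature: 262.9000 - 41.6111 = 221.2889°C.
In kelvin: 221.2889 + 273.15 = 494.44 K.

494.44 K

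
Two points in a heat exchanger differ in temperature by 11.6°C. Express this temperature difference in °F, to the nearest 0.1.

Only the scale ratio 1.8 matters for a change in temperature.
11.6 × 1.8 = 20.9.

20.9°F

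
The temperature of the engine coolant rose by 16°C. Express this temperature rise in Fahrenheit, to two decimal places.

An interval of 1°C corresponds to 1.8°F.
16 × 1.8 = 28.80.

28.80°F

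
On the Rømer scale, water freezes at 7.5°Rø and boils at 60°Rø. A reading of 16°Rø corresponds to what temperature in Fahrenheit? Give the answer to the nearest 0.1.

Linear interpolation between the fixed points: C = (16 - 7.5) × 100 / (60 - 7.5) = 16.1905°C.
Then 16.1905 × 1.8 + 32 = 61.1°F.

61.1°F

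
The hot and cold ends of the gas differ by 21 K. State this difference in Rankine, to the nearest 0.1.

37.8°R

For a temperature interval the offset drops out; only the factor 1.8 applies.
21 × 1.8 = 37.8.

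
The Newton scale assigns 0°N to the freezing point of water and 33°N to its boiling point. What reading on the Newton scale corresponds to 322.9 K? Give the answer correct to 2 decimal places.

First in Celsius: 322.9 - 273.15 = 49.7500°C.
Linearly onto the Newton scale: 0 + (49.7500 / 100) × (33 - 0) = 16.42°N.

16.42°N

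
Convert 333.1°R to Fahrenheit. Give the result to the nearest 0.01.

In Celsius: (333.1 - 491.67) × 5/9 = -88.0944°C.
In Fahrenheit: -88.0944 × 1.8 + 32 = -126.57°F.

-126.57°F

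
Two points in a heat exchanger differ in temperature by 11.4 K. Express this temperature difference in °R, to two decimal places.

Only the scale ratio 1.8 matters for a change in temperature.
11.4 × 1.8 = 20.52.

20.52°R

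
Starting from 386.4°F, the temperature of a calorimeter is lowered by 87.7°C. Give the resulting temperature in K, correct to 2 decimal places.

Initial temperature in Celsius: (386.4 - 32) × 5/9 = 196.8889°C.
Final Celsius temperature: 196.8889 - 87.7000 = 109.1889°C.
In kelvin: 109.1889 + 273.15 = 382.34 K.

382.34 K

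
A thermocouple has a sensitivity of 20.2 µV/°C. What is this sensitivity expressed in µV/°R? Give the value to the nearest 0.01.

11.22 µV/°R

The quantity depends on a temperature interval, so only the ratio of degree sizes applies; the offset between the scales is irrelevant.
A change of 1°R is a change of 5/9°C, so per °R the value is 20.2 × 5/9 = 11.22.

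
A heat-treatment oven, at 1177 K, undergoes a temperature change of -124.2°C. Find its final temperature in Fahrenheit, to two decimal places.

1435.37°F

Initial temperature in Celsius: 1177 - 273.15 = 903.8500°C.
Final Celsius temperature: 903.8500 - 124.2000 = 779.6500°C.
In Fahrenheit: 779.6500 × 1.8 + 32 = 1435.37°F.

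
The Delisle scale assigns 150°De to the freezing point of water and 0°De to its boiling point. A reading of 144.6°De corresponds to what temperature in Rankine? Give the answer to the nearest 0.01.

498.15°R

Linear interpolation between the fixed points: C = (144.6 - 150) × 100 / (0 - 150) = 3.6000°C.
Then 3.6000 × 1.8 + 491.67 = 498.15°R.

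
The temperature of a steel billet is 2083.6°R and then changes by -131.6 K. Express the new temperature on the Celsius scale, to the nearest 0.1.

Initial temperature in Celsius: (2083.6 - 491.67) × 5/9 = 884.4056°C.
The 131.6 K change is an interval; Kelvin and Celsius degrees are the same size, so ΔC = -131.6°C.
Final Celsius temperature: 884.4056 - 131.6000 = 752.8056°C.

752.8°C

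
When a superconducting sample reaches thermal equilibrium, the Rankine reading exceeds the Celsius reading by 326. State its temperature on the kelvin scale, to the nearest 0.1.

Let x be the Rankine reading; then the Celsius reading is 5/9·x - 273.15.
(5/9·x - 273.15) - x = -326  ⇒  (-4/9)·x = -52.85  ⇒  x = 118.9125°R.
In Celsius: (118.9125 - 491.67) × 5/9 = -207.0875°C.
In kelvin: -207.0875 + 273.15 = 66.1 K.

66.1 K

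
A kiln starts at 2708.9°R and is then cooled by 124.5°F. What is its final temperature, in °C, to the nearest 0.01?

1162.63°C

Initial temperature in Celsius: (2708.9 - 491.67) × 5/9 = 1231.7944°C.
The 124.5°F change is an interval, so only the factor 5/9 applies: -124.5 × 5/9 = -69.1667°C.
Final Celsius temperature: 1231.7944 - 69.1667 = 1162.6278°C.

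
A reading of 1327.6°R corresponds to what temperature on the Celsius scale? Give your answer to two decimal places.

In Celsius: (1327.6 - 491.67) × 5/9 = 464.4056°C.

464.41°C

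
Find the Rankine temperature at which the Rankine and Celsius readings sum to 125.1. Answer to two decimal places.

Let R be the Rankine reading. The Celsius reading is C = 5/9·R - 273.15.
Require R + C = 125.1: (14/9)·R - 273.15 = 125.1.
R = (125.1 + 273.15) / (14/9) = 256.02.

256.02°R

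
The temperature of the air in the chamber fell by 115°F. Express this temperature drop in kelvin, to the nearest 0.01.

63.89 K

Only the scale ratio 5/9 matters for a change in temperature.
115 × 5/9 = 63.89.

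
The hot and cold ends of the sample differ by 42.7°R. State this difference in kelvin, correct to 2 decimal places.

For a temperature interval the offset drops out; only the factor 5/9 applies.
42.7 × 5/9 = 23.72.

23.72 K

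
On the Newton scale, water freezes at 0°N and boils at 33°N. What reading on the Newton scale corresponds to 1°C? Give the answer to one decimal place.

0.3°N

Linearly onto the Newton scale: 0 + (1.0000 / 100) × (33 - 0) = 0.3°N.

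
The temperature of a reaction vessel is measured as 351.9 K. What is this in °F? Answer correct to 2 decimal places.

173.75°F

In Celsius: 351.9 - 273.15 = 78.7500°C.
In Fahrenheit: 78.7500 × 1.8 + 32 = 173.75°F.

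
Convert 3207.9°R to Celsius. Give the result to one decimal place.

1509.0°C

In Celsius: (3207.9 - 491.67) × 5/9 = 1509.0167°C.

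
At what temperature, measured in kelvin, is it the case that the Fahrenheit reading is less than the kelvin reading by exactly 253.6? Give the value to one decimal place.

Let K be the kelvin reading. The Fahrenheit reading is F = 1.8·K - 459.67.
Require F - K = -253.6: (0.8)·K - 459.67 = -253.6.
K = (-253.6 + 459.67) / (0.8) = 257.6.

257.6 K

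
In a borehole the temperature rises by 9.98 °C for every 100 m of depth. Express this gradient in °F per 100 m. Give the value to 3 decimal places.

17.964 °F/100 m

The quantity depends on a temperature interval, so only the ratio of degree sizes applies; the offset between the scales is irrelevant.
A change of 1°C is a change of 1.8°F, so 9.98 × 1.8 = 17.964.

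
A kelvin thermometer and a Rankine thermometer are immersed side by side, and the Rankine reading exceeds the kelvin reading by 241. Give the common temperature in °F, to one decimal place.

Let x be the kelvin reading; then the Rankine reading is 1.8·x.
(1.8·x) - x = 241  ⇒  (0.8)·x = 241  ⇒  x = 301.2500 K.
In Celsius: 301.25 - 273.15 = 28.1000°C.
In Fahrenheit: 28.1000 × 1.8 + 32 = 82.6°F.

82.6°F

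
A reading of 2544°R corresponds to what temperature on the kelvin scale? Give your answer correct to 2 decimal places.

In Celsius: (2544 - 491.67) × 5/9 = 1140.1833°C.
In kelvin: 1140.1833 + 273.15 = 1413.33 K.

1413.33 K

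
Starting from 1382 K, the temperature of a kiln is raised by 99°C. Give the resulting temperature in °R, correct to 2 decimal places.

Initial temperature in Celsius: 1382 - 273.15 = 1108.8500°C.
Final Celsius temperature: 1108.8500 + 99.0000 = 1207.8500°C.
In Rankine: 1207.8500 × 1.8 + 491.67 = 2665.80°R.

2665.80°R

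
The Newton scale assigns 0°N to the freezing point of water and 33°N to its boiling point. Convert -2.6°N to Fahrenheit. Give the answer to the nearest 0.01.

Linear interpolation between the fixed points: C = (-2.6 - 0) × 100 / (33 - 0) = -7.8788°C.
Then -7.8788 × 1.8 + 32 = 17.82°F.

17.82°F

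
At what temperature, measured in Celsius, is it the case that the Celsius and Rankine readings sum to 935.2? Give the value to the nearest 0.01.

Let C be the Celsius reading. The Rankine reading is R = 1.8·C + 491.67.
Require C + R = 935.2: (2.8)·C + 491.67 = 935.2.
C = (935.2 - 491.67) / (2.8) = 158.40.

158.40°C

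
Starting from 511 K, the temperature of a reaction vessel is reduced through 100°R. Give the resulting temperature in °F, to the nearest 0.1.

360.1°F

Initial temperature in Celsius: 511 - 273.15 = 237.8500°C.
The 100°R change is an interval, so only the factor 5/9 applies: -100 × 5/9 = -55.5556°C.
Final Celsius temperature: 237.8500 - 55.5556 = 182.2944°C.
In Fahrenheit: 182.2944 × 1.8 + 32 = 360.1°F.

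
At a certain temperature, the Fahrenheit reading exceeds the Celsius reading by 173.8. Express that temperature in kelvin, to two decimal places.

450.40 K

Let x be the Celsius reading; then the Fahrenheit reading is 1.8·x + 32.
(1.8·x + 32) - x = 173.8  ⇒  (0.8)·x = 141.8  ⇒  x = 177.2500°C.
In kelvin: 177.2500 + 273.15 = 450.40 K.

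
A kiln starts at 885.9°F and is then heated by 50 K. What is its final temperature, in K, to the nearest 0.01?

797.54 K

Initial temperature in Celsius: (885.9 - 32) × 5/9 = 474.3889°C.
The 50 K change is an interval; Kelvin and Celsius degrees are the same size, so ΔC = +50°C.
Final Celsius temperature: 474.3889 + 50.0000 = 524.3889°C.
In kelvin: 524.3889 + 273.15 = 797.54 K.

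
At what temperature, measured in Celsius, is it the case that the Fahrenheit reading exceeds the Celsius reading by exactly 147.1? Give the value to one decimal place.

Let C be the Celsius reading. The Fahrenheit reading is F = 1.8·C + 32.
Require F - C = 147.1: (0.8)·C + 32 = 147.1.
C = (147.1 - 32) / (0.8) = 143.9.

143.9°C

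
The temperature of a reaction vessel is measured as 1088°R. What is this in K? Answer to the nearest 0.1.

In Celsius: (1088 - 491.67) × 5/9 = 331.2944°C.
In kelvin: 331.2944 + 273.15 = 604.4 K.

604.4 K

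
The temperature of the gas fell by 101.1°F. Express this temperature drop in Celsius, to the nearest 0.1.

An interval of 1°F corresponds to 5/9°C.
101.1 × 5/9 = 56.2.

56.2°C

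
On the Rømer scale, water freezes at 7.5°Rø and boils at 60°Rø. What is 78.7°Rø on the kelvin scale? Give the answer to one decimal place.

408.8 K

Linear interpolation between the fixed points: C = (78.7 - 7.5) × 100 / (60 - 7.5) = 135.6190°C.
Then 135.6190 + 273.15 = 408.8 K.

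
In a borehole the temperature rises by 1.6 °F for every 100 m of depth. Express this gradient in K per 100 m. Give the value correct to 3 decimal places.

0.889 K/100 m

Since only a temperature interval is involved, the additive offset between the scales drops out.
A change of 1°F is a change of 5/9 K, so 1.6 × 5/9 = 0.889.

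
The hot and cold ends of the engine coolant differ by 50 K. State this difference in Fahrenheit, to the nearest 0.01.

An interval of 1 K corresponds to 1.8°F.
50 × 1.8 = 90.00.

90.00°F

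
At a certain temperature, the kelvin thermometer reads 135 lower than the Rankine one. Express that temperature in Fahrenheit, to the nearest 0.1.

Let x be the Rankine reading; then the kelvin reading is 5/9·x.
(5/9·x) - x = -135  ⇒  (-4/9)·x = -135  ⇒  x = 303.7500°R.
In Celsius: (303.75 - 491.67) × 5/9 = -104.4000°C.
In Fahrenheit: -104.4000 × 1.8 + 32 = -155.9°F.

-155.9°F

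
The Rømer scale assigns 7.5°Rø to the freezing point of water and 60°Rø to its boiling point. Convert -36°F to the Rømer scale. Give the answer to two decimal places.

First in Celsius: (-36 - 32) × 5/9 = -37.7778°C.
Linearly onto the Rømer scale: 7.5 + (-37.7778 / 100) × (60 - 7.5) = -12.33°Rø.

-12.33°Rø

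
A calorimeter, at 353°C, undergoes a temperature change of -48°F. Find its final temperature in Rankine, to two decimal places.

The 48°F change is an interval, so only the factor 5/9 applies: -48 × 5/9 = -26.6667°C.
Final Celsius temperature: 353.0000 - 26.6667 = 326.3333°C.
In Rankine: 326.3333 × 1.8 + 491.67 = 1079.07°R.

1079.07°R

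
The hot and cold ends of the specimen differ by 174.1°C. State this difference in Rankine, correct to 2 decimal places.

313.38°R

An interval of 1°C corresponds to 1.8°R.
174.1 × 1.8 = 313.38.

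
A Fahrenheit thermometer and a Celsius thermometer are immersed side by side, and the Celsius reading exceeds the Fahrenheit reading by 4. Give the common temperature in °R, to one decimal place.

Let x be the Fahrenheit reading; then the Celsius reading is 5/9·x - 17.7778.
(5/9·x - 17.7778) - x = 4  ⇒  (-4/9)·x = 21.7778  ⇒  x = -49.0000°F.
In Celsius: (-49 - 32) × 5/9 = -45.0000°C.
In Rankine: -45.0000 × 1.8 + 491.67 = 410.7°R.

410.7°R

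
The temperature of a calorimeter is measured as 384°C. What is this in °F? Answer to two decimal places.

723.20°F

In Fahrenheit: 384.0000 × 1.8 + 32 = 723.20°F.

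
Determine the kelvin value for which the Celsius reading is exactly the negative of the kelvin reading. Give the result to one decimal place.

Let K be the kelvin reading. The Celsius reading is C = 1·K - 273.15.
Require C = -1·K: 1·K - 273.15 = -1·K.
(2)·K = 273.15  ⇒  K = 136.6.

136.6 K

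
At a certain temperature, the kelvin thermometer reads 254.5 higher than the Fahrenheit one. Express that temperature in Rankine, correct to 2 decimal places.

Let x be the Fahrenheit reading; then the kelvin reading is 5/9·x + 255.372.
(5/9·x + 255.372) - x = 254.5  ⇒  (-4/9)·x = -0.872222  ⇒  x = 1.9625°F.
In Celsius: (1.9625 - 32) × 5/9 = -16.6875°C.
In Rankine: -16.6875 × 1.8 + 491.67 = 461.63°R.

461.63°R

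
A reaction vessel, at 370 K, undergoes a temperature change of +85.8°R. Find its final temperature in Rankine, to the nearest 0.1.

751.8°R

Initial temperature in Celsius: 370 - 273.15 = 96.8500°C.
The 85.8°R change is an interval, so only the factor 5/9 applies: +85.8 × 5/9 = +47.6667°C.
Final Celsius temperature: 96.8500 + 47.6667 = 144.5167°C.
In Rankine: 144.5167 × 1.8 + 491.67 = 751.8°R.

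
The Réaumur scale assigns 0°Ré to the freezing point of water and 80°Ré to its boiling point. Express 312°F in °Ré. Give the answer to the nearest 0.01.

First in Celsius: (312 - 32) × 5/9 = 155.5556°C.
Linearly onto the Réaumur scale: 0 + (155.5556 / 100) × (80 - 0) = 124.44°Ré.

124.44°Ré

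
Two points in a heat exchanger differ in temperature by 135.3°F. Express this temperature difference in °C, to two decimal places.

75.17°C

For a temperature interval the offset drops out; only the factor 5/9 applies.
135.3 × 5/9 = 75.17.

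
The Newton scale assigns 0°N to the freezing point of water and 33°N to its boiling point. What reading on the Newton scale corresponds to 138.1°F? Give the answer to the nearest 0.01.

First in Celsius: (138.1 - 32) × 5/9 = 58.9444°C.
Linearly onto the Newton scale: 0 + (58.9444 / 100) × (33 - 0) = 19.45°N.

19.45°N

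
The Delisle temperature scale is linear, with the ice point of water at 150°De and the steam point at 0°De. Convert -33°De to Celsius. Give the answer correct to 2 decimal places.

Linear interpolation between the fixed points: C = (-33 - 150) × 100 / (0 - 150) = 122.0000°C.

122.00°C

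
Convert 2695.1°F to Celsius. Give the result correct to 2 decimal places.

In Celsius: (2695.1 - 32) × 5/9 = 1479.5000°C.

1479.50°C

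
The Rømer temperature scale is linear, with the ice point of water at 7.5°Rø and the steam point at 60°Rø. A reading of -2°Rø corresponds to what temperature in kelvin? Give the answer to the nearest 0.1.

Linear interpolation between the fixed points: C = (-2 - 7.5) × 100 / (60 - 7.5) = -18.0952°C.
Then -18.0952 + 273.15 = 255.1 K.

255.1 K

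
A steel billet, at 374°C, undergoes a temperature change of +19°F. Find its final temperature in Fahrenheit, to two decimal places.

724.20°F

The 19°F change is an interval, so only the factor 5/9 applies: +19 × 5/9 = +10.5556°C.
Final Celsius temperature: 374.0000 + 10.5556 = 384.5556°C.
In Fahrenheit: 384.5556 × 1.8 + 32 = 724.20°F.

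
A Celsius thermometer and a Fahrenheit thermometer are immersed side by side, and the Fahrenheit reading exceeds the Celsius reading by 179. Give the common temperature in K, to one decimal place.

Let x be the Celsius reading; then the Fahrenheit reading is 1.8·x + 32.
(1.8·x + 32) - x = 179  ⇒  (0.8)·x = 147  ⇒  x = 183.7500°C.
In kelvin: 183.7500 + 273.15 = 456.9 K.

456.9 K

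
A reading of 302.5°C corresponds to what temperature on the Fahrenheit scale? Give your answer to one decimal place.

In Fahrenheit: 302.5000 × 1.8 + 32 = 576.5°F.

576.5°F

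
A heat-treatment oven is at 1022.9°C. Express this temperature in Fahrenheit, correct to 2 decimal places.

1873.22°F

In Fahrenheit: 1022.9000 × 1.8 + 32 = 1873.22°F.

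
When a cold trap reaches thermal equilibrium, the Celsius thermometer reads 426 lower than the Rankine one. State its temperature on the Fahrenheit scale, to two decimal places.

-115.76°F

Let x be the Rankine reading; then the Celsius reading is 5/9·x - 273.15.
(5/9·x - 273.15) - x = -426  ⇒  (-4/9)·x = -152.85  ⇒  x = 343.9125°R.
In Celsius: (343.9125 - 491.67) × 5/9 = -82.0875°C.
In Fahrenheit: -82.0875 × 1.8 + 32 = -115.76°F.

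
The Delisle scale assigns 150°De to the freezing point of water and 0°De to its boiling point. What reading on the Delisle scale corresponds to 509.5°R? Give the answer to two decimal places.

135.14°De

First in Celsius: (509.5 - 491.67) × 5/9 = 9.9056°C.
Linearly onto the Delisle scale: 150 + (9.9056 / 100) × (0 - 150) = 135.14°De.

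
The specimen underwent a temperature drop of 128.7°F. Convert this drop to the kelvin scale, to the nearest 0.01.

Only the scale ratio 5/9 matters for a change in temperature.
128.7 × 5/9 = 71.50.

71.50 K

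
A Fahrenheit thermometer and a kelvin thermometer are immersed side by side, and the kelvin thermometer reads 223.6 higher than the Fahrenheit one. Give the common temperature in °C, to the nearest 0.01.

21.94°C

Let x be the Fahrenheit reading; then the kelvin reading is 5/9·x + 255.372.
(5/9·x + 255.372) - x = 223.6  ⇒  (-4/9)·x = -31.7722  ⇒  x = 71.4875°F.
In Celsius: (71.4875 - 32) × 5/9 = 21.94°C.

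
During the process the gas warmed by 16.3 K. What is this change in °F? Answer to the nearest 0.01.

29.34°F

An interval of 1 K corresponds to 1.8°F.
16.3 × 1.8 = 29.34.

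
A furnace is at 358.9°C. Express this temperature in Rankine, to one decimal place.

In Rankine: 358.9000 × 1.8 + 491.67 = 1137.7°R.

1137.7°R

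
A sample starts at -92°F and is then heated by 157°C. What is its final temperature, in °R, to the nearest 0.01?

Initial temperature in Celsius: (-92 - 32) × 5/9 = -68.8889°C.
Final Celsius temperature: -68.8889 + 157.0000 = 88.1111°C.
In Rankine: 88.1111 × 1.8 + 491.67 = 650.27°R.

650.27°R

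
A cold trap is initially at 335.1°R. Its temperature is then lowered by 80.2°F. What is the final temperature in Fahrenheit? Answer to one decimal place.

-204.8°F

Initial temperature in Celsius: (335.1 - 491.67) × 5/9 = -86.9833°C.
The 80.2°F change is an interval, so only the factor 5/9 applies: -80.2 × 5/9 = -44.5556°C.
Final Celsius temperature: -86.9833 - 44.5556 = -131.5389°C.
In Fahrenheit: -131.5389 × 1.8 + 32 = -204.8°F.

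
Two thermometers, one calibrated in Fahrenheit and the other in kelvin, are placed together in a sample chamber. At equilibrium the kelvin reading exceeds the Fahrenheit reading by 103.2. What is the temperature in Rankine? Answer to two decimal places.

Let x be the Fahrenheit reading; then the kelvin reading is 5/9·x + 255.372.
(5/9·x + 255.372) - x = 103.2  ⇒  (-4/9)·x = -152.172  ⇒  x = 342.3875°F.
In Celsius: (342.3875 - 32) × 5/9 = 172.4375°C.
In Rankine: 172.4375 × 1.8 + 491.67 = 802.06°R.

802.06°R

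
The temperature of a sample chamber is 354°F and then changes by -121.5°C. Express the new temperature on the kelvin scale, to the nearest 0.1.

330.5 K

Initial temperature in Celsius: (354 - 32) × 5/9 = 178.8889°C.
Final Celsius temperature: 178.8889 - 121.5000 = 57.3889°C.
In kelvin: 57.3889 + 273.15 = 330.5 K.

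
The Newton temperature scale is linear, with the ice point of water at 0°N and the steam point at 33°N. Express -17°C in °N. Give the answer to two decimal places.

Linearly onto the Newton scale: 0 + (-17.0000 / 100) × (33 - 0) = -5.61°N.

-5.61°N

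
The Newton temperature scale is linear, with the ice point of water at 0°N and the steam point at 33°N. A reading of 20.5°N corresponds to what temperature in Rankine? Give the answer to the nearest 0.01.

Linear interpolation between the fixed points: C = (20.5 - 0) × 100 / (33 - 0) = 62.1212°C.
Then 62.1212 × 1.8 + 491.67 = 603.49°R.

603.49°R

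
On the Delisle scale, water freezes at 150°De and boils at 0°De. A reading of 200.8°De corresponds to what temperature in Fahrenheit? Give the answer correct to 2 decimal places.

Linear interpolation between the fixed points: C = (200.8 - 150) × 100 / (0 - 150) = -33.8667°C.
Then -33.8667 × 1.8 + 32 = -28.96°F.

-28.96°F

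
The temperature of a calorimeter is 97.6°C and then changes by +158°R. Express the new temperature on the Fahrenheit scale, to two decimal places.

365.68°F

The 158°R change is an interval, so only the factor 5/9 applies: +158 × 5/9 = +87.7778°C.
Final Celsius temperature: 97.6000 + 87.7778 = 185.3778°C.
In Fahrenheit: 185.3778 × 1.8 + 32 = 365.68°F.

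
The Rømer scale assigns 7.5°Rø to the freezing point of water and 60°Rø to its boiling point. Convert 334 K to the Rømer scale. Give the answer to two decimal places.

39.45°Rø

First in Celsius: 334 - 273.15 = 60.8500°C.
Linearly onto the Rømer scale: 7.5 + (60.8500 / 100) × (60 - 7.5) = 39.45°Rø.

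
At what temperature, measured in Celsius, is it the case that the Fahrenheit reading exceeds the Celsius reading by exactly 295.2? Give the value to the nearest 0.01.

329.00°C

Let C be the Celsius reading. The Fahrenheit reading is F = 1.8·C + 32.
Require F - C = 295.2: (0.8)·C + 32 = 295.2.
C = (295.2 - 32) / (0.8) = 329.00.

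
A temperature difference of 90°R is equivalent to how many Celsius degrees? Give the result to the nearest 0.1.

50.0°C

For a temperature interval the offset drops out; only the factor 5/9 applies.
90 × 5/9 = 50.0.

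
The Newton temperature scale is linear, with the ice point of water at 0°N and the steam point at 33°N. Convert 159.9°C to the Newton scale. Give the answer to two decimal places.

52.77°N

Linearly onto the Newton scale: 0 + (159.9000 / 100) × (33 - 0) = 52.77°N.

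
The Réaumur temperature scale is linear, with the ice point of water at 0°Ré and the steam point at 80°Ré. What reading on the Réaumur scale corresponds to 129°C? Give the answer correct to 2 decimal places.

103.20°Ré

Linearly onto the Réaumur scale: 0 + (129.0000 / 100) × (80 - 0) = 103.20°Ré.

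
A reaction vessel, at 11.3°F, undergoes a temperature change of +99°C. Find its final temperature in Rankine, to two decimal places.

649.17°R

Initial temperature in Celsius: (11.3 - 32) × 5/9 = -11.5000°C.
Final Celsius temperature: -11.5000 + 99.0000 = 87.5000°C.
In Rankine: 87.5000 × 1.8 + 491.67 = 649.17°R.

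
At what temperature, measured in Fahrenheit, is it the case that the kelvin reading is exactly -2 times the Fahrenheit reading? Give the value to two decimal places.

-99.93°F

Let F be the Fahrenheit reading. The kelvin reading is K = 5/9·F + 255.372.
Require K = -2·F: 5/9·F + 255.372 = -2·F.
(23/9)·F = -255.372  ⇒  F = -99.93.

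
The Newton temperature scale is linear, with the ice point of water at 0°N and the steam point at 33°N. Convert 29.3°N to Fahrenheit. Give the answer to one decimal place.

Linear interpolation between the fixed points: C = (29.3 - 0) × 100 / (33 - 0) = 88.7879°C.
Then 88.7879 × 1.8 + 32 = 191.8°F.

191.8°F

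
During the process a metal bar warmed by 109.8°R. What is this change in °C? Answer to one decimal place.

For a temperature interval the offset drops out; only the factor 5/9 applies.
109.8 × 5/9 = 61.0.

61.0°C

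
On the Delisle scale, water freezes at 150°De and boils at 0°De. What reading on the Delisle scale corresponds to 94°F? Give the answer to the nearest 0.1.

98.3°De

First in Celsius: (94 - 32) × 5/9 = 34.4444°C.
Linearly onto the Delisle scale: 150 + (34.4444 / 100) × (0 - 150) = 98.3°De.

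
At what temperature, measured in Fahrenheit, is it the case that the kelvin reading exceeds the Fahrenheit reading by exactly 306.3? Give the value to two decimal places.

Let F be the Fahrenheit reading. The kelvin reading is K = 5/9·F + 255.372.
Require K - F = 306.3: (-4/9)·F + 255.372 = 306.3.
F = (306.3 - 255.372) / (-4/9) = -114.59.

-114.59°F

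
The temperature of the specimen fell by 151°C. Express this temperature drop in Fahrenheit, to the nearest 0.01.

271.80°F

Only the scale ratio 1.8 matters for a change in temperature.
151 × 1.8 = 271.80.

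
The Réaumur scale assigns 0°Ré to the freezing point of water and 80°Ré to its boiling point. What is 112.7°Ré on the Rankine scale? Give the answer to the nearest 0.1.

745.2°R

Linear interpolation between the fixed points: C = (112.7 - 0) × 100 / (80 - 0) = 140.8750°C.
Then 140.8750 × 1.8 + 491.67 = 745.2°R.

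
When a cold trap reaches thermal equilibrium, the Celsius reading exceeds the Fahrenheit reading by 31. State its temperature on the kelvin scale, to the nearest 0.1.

Let x be the Celsius reading; then the Fahrenheit reading is 1.8·x + 32.
(1.8·x + 32) - x = -31  ⇒  (0.8)·x = -63  ⇒  x = -78.7500°C.
In kelvin: -78.7500 + 273.15 = 194.4 K.

194.4 K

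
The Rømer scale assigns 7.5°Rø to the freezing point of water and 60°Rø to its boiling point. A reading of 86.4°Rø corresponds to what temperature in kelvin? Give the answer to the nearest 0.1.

423.4 K

Linear interpolation between the fixed points: C = (86.4 - 7.5) × 100 / (60 - 7.5) = 150.2857°C.
Then 150.2857 + 273.15 = 423.4 K.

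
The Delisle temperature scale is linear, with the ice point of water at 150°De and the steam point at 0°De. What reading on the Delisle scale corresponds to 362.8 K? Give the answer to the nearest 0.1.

First in Celsius: 362.8 - 273.15 = 89.6500°C.
Linearly onto the Delisle scale: 150 + (89.6500 / 100) × (0 - 150) = 15.5°De.

15.5°De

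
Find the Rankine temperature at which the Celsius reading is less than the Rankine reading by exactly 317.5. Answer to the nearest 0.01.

99.79°R

Let R be the Rankine reading. The Celsius reading is C = 5/9·R - 273.15.
Require C - R = -317.5: (-4/9)·R - 273.15 = -317.5.
R = (-317.5 + 273.15) / (-4/9) = 99.79.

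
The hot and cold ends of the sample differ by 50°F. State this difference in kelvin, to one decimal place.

An interval of 1°F corresponds to 5/9 K.
50 × 5/9 = 27.8.

27.8 K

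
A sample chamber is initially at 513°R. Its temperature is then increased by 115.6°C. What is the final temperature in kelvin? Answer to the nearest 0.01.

400.60 K

Initial temperature in Celsius: (513 - 491.67) × 5/9 = 11.8500°C.
Final Celsius temperature: 11.8500 + 115.6000 = 127.4500°C.
In kelvin: 127.4500 + 273.15 = 400.60 K.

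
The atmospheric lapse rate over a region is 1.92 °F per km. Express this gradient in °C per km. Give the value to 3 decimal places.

1.067 °C/km

Since only a temperature interval is involved, the additive offset between the scales drops out.
A change of 1°F is a change of 5/9°C, so 1.92 × 5/9 = 1.067.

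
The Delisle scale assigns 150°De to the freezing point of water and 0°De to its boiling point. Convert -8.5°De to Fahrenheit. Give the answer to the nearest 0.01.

Linear interpolation between the fixed points: C = (-8.5 - 150) × 100 / (0 - 150) = 105.6667°C.
Then 105.6667 × 1.8 + 32 = 222.20°F.

222.20°F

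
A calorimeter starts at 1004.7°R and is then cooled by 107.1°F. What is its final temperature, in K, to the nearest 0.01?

Initial temperature in Celsius: (1004.7 - 491.67) × 5/9 = 285.0167°C.
The 107.1°F change is an interval, so only the factor 5/9 applies: -107.1 × 5/9 = -59.5000°C.
Final Celsius temperature: 285.0167 - 59.5000 = 225.5167°C.
In kelvin: 225.5167 + 273.15 = 498.67 K.

498.67 K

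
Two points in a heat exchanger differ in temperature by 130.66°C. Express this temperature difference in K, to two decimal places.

Celsius and kelvin degrees are the same size, so the interval is unchanged: 130.66.

130.66 K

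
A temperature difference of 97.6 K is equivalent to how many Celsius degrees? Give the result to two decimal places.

97.60°C

Kelvin and Celsius degrees are the same size, so the interval is unchanged: 97.60.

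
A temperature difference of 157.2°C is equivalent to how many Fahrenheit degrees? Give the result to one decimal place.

283.0°F

An interval of 1°C corresponds to 1.8°F.
157.2 × 1.8 = 283.0.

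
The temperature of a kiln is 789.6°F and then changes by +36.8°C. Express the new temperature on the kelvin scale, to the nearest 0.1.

730.8 K

Initial temperature in Celsius: (789.6 - 32) × 5/9 = 420.8889°C.
Final Celsius temperature: 420.8889 + 36.8000 = 457.6889°C.
In kelvin: 457.6889 + 273.15 = 730.8 K.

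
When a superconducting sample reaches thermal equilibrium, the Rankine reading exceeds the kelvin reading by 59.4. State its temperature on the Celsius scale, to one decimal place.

Let x be the kelvin reading; then the Rankine reading is 1.8·x.
(1.8·x) - x = 59.4  ⇒  (0.8)·x = 59.4  ⇒  x = 74.2500 K.
In Celsius: 74.25 - 273.15 = -198.9°C.

-198.9°C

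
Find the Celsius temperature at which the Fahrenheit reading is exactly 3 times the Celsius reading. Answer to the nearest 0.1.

Let C be the Celsius reading. The Fahrenheit reading is F = 1.8·C + 32.
Require F = 3·C: 1.8·C + 32 = 3·C.
(-1.2)·C = -32  ⇒  C = 26.7.

26.7°C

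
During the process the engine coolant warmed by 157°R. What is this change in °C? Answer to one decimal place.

Only the scale ratio 5/9 matters for a change in temperature.
157 × 5/9 = 87.2.

87.2°C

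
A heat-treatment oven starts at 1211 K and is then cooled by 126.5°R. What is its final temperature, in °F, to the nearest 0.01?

Initial temperature in Celsius: 1211 - 273.15 = 937.8500°C.
The 126.5°R change is an interval, so only the factor 5/9 applies: -126.5 × 5/9 = -70.2778°C.
Final Celsius temperature: 937.8500 - 70.2778 = 867.5722°C.
In Fahrenheit: 867.5722 × 1.8 + 32 = 1593.63°F.

1593.63°F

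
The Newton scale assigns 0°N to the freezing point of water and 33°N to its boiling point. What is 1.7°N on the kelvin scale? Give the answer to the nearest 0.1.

Linear interpolation between the fixed points: C = (1.7 - 0) × 100 / (33 - 0) = 5.1515°C.
Then 5.1515 + 273.15 = 278.3 K.

278.3 K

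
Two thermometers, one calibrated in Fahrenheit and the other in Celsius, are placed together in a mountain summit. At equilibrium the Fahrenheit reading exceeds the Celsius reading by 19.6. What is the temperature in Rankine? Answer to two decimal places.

Let x be the Fahrenheit reading; then the Celsius reading is 5/9·x - 17.7778.
(5/9·x - 17.7778) - x = -19.6  ⇒  (-4/9)·x = -82/45  ⇒  x = 4.1000°F.
In Celsius: (4.1 - 32) × 5/9 = -15.5000°C.
In Rankine: -15.5000 × 1.8 + 491.67 = 463.77°R.

463.77°R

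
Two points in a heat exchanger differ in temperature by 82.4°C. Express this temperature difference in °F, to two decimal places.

148.32°F

An interval of 1°C corresponds to 1.8°F.
82.4 × 1.8 = 148.32.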